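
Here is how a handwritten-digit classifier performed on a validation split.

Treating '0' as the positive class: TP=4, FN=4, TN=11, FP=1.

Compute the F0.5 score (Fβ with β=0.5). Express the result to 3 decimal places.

Fβ = (1+β²)·TP / ((1+β²)·TP + β²·FN + FP), with β²=1/4
= 1.25·4 / (1.25·4 + 0.25·4 + 1) = 0.714

0.714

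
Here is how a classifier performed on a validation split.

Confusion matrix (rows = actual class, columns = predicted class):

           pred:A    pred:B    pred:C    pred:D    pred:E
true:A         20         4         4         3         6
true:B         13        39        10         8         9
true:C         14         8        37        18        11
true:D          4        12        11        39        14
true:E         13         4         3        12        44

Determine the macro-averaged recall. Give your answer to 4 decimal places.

Per-class recall (TP/(TP+FN)):
  A: TP=20, FN=4+4+3+6=17 → 20/37 = 0.54054
  B: TP=39, FN=13+10+8+9=40 → 39/79 = 0.49367
  C: TP=37, FN=14+8+18+11=51 → 37/88 = 0.42045
  D: TP=39, FN=4+12+11+14=41 → 39/80 = 0.48750
  E: TP=44, FN=13+4+3+12=32 → 44/76 = 0.57895
Macro-recall = mean = (0.54054 + 0.49367 + 0.42045 + 0.48750 + 0.57895) / 5 = 0.5042

0.5042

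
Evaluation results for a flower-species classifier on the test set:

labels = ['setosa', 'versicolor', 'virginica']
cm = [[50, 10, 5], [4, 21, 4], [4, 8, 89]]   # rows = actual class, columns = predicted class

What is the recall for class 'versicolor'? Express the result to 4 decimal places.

0.7241

Treat 'versicolor' as positive and all other classes as negative.
recall = TP/(TP+FN).
versicolor: TP=21, FN=4+4=8 → 21/29 = 0.72414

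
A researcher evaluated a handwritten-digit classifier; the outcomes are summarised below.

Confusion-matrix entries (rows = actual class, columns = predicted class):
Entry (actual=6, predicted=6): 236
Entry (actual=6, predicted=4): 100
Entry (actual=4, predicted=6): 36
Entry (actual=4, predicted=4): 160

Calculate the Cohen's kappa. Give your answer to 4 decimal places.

0.4857

Observed agreement pₒ = trace/N = 396/532 = 0.74436
Expected agreement pₑ = Σ (rowᵢ·colᵢ)/N² = (336·272 + 196·260)/532² = 0.50297
κ = (pₒ − pₑ)/(1 − pₑ) = (0.74436 − 0.50297)/(1 − 0.50297) = 0.4857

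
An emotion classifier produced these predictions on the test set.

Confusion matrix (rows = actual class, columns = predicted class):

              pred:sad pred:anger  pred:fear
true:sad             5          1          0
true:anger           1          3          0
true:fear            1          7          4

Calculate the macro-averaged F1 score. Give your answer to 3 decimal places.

Per-class F1 score (2·TP/(2·TP+FP+FN)):
  sad: TP=5, FP=1+1=2, FN=1+0=1 → 10/13 = 0.7692
  anger: TP=3, FP=1+7=8, FN=1+0=1 → 6/15 = 0.4000
  fear: TP=4, FP=0+0=0, FN=1+7=8 → 8/16 = 0.5000
Macro-F1 score = mean = (0.7692 + 0.4000 + 0.5000) / 3 = 0.556

0.556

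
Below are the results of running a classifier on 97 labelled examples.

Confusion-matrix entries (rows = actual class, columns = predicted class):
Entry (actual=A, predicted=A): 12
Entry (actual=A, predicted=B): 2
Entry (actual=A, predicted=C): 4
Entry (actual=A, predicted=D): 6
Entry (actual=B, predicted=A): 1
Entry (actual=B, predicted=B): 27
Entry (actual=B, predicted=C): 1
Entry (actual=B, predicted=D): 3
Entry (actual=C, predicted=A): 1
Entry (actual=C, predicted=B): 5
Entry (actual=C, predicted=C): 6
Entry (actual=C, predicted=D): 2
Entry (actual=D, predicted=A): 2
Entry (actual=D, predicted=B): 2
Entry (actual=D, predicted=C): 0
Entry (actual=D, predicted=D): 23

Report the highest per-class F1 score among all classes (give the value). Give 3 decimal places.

0.794

Per-class F1 score (2·TP/(2·TP+FP+FN)):
  A: TP=12, FP=1+1+2=4, FN=2+4+6=12 → 24/40 = 0.6000
  B: TP=27, FP=2+5+2=9, FN=1+1+3=5 → 54/68 = 0.7941
  C: TP=6, FP=4+1+0=5, FN=1+5+2=8 → 12/25 = 0.4800
  D: TP=23, FP=6+3+2=11, FN=2+2+0=4 → 46/61 = 0.7541
Highest is class 'B' with F1 score = 0.794.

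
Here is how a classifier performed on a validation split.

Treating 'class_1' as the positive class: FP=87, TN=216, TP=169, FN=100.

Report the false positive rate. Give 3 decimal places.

FPR = FP/(FP+TN) = 87/(87+216) = 0.287

0.287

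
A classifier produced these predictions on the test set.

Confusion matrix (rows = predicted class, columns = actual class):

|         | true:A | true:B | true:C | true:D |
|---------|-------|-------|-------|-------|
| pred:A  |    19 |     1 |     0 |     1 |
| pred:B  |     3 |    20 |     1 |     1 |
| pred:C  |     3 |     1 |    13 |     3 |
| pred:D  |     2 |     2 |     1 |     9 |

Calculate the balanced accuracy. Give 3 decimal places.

Balanced accuracy = mean of per-class recall.
  A: recall = 19/27 = 0.7037
  B: recall = 20/24 = 0.8333
  C: recall = 13/15 = 0.8667
  D: recall = 9/14 = 0.6429
Mean = (0.7037 + 0.8333 + 0.8667 + 0.6429) / 4 = 0.762

0.762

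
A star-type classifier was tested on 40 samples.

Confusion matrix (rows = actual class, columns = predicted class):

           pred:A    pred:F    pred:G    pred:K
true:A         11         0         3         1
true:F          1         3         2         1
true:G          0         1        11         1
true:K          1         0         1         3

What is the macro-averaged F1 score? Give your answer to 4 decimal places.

0.6525

Per-class F1 score (2·TP/(2·TP+FP+FN)):
  A: TP=11, FP=1+0+1=2, FN=0+3+1=4 → 22/28 = 0.78571
  F: TP=3, FP=0+1+0=1, FN=1+2+1=4 → 6/11 = 0.54545
  G: TP=11, FP=3+2+1=6, FN=0+1+1=2 → 22/30 = 0.73333
  K: TP=3, FP=1+1+1=3, FN=1+0+1=2 → 6/11 = 0.54545
Macro-F1 score = mean = (0.78571 + 0.54545 + 0.73333 + 0.54545) / 4 = 0.6525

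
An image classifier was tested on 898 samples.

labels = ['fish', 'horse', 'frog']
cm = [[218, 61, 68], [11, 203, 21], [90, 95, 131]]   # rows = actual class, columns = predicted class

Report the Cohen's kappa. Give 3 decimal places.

Observed agreement pₒ = trace/N = 552/898 = 0.6147
Expected agreement pₑ = Σ (rowᵢ·colᵢ)/N² = (347·319 + 235·359 + 316·220)/898² = 0.3281
κ = (pₒ − pₑ)/(1 − pₑ) = (0.6147 − 0.3281)/(1 − 0.3281) = 0.427

0.427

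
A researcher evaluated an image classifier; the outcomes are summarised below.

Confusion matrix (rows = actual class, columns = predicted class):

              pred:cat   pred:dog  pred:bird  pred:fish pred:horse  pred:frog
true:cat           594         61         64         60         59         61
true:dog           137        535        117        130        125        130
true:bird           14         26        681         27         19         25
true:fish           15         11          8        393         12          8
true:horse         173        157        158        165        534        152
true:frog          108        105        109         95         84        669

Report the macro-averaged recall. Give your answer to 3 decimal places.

Per-class recall (TP/(TP+FN)):
  cat: TP=594, FN=61+64+60+59+61=305 → 594/899 = 0.6607
  dog: TP=535, FN=137+117+130+125+130=639 → 535/1174 = 0.4557
  bird: TP=681, FN=14+26+27+19+25=111 → 681/792 = 0.8598
  fish: TP=393, FN=15+11+8+12+8=54 → 393/447 = 0.8792
  horse: TP=534, FN=173+157+158+165+152=805 → 534/1339 = 0.3988
  frog: TP=669, FN=108+105+109+95+84=501 → 669/1170 = 0.5718
Macro-recall = mean = (0.6607 + 0.4557 + 0.8598 + 0.8792 + 0.3988 + 0.5718) / 6 = 0.638

0.638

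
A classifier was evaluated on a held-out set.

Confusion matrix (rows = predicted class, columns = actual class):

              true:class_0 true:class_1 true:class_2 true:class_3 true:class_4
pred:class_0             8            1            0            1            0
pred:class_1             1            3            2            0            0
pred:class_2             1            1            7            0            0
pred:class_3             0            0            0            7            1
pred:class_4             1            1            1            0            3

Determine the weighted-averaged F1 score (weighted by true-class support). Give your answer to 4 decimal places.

0.7218

Per-class F1 score (2·TP/(2·TP+FP+FN)):
  class_0: TP=8, FP=1+0+1+0=2, FN=1+1+0+1=3 → 16/21 = 0.76190
  class_1: TP=3, FP=1+2+0+0=3, FN=1+1+0+1=3 → 6/12 = 0.50000
  class_2: TP=7, FP=1+1+0+0=2, FN=0+2+0+1=3 → 14/19 = 0.73684
  class_3: TP=7, FP=0+0+0+1=1, FN=1+0+0+0=1 → 14/16 = 0.87500
  class_4: TP=3, FP=1+1+1+0=3, FN=0+0+0+1=1 → 6/10 = 0.60000
Weighted-F1 score = Σ (supportᵢ/N)·F1 scoreᵢ with N=39: (11/39)·0.76190 + (6/39)·0.50000 + (10/39)·0.73684 + (8/39)·0.87500 + (4/39)·0.60000 = 0.7218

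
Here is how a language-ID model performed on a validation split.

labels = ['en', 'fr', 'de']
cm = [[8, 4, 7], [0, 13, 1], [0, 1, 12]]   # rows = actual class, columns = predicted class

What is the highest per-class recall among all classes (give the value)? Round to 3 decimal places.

0.929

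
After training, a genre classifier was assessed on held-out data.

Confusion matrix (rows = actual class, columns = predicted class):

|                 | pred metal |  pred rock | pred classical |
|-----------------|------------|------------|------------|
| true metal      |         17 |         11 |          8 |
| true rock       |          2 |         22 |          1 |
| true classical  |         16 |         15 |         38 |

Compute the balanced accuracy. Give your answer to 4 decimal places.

0.6343

Balanced accuracy = mean of per-class recall.
  metal: recall = 17/36 = 0.47222
  rock: recall = 22/25 = 0.88000
  classical: recall = 38/69 = 0.55072
Mean = (0.47222 + 0.88000 + 0.55072) / 3 = 0.6343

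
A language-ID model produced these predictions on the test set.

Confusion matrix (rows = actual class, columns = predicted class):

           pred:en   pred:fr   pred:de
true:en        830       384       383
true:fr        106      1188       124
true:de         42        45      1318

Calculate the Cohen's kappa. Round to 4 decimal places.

0.6347

Observed agreement pₒ = trace/N = 3336/4420 = 0.75475
Expected agreement pₑ = Σ (rowᵢ·colᵢ)/N² = (1597·978 + 1418·1617 + 1405·1825)/4420² = 0.32856
κ = (pₒ − pₑ)/(1 − pₑ) = (0.75475 − 0.32856)/(1 − 0.32856) = 0.6347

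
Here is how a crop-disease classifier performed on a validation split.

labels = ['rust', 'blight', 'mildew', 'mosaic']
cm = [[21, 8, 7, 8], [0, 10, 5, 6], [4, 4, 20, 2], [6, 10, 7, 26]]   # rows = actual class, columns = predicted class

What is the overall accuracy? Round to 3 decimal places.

0.535

Accuracy = trace / total = (21+10+20+26=77) / 144 = 77/144 = 0.535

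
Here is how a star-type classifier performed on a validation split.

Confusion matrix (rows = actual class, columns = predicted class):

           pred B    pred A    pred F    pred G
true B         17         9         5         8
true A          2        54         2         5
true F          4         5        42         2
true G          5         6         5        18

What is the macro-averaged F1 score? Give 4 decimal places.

0.6545

Per-class F1 score (2·TP/(2·TP+FP+FN)):
  B: TP=17, FP=2+4+5=11, FN=9+5+8=22 → 34/67 = 0.50746
  A: TP=54, FP=9+5+6=20, FN=2+2+5=9 → 108/137 = 0.78832
  F: TP=42, FP=5+2+5=12, FN=4+5+2=11 → 84/107 = 0.78505
  G: TP=18, FP=8+5+2=15, FN=5+6+5=16 → 36/67 = 0.53731
Macro-F1 score = mean = (0.50746 + 0.78832 + 0.78505 + 0.53731) / 4 = 0.6545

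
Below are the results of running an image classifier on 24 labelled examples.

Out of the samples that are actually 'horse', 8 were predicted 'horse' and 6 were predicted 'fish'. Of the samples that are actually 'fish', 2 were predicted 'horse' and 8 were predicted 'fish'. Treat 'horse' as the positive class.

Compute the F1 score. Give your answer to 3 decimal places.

0.667

Precision = TP/(TP+FP) = 8/10 = 0.8000
Recall = TP/(TP+FN) = 8/14 = 0.5714
F1 = 2·TP/(2·TP+FP+FN) = 16/24 = 0.667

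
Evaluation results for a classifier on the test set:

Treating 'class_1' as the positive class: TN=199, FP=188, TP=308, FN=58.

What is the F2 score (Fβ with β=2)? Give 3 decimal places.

Fβ = (1+β²)·TP / ((1+β²)·TP + β²·FN + FP), with β²=4
= 5·308 / (5·308 + 4·58 + 188) = 0.786

0.786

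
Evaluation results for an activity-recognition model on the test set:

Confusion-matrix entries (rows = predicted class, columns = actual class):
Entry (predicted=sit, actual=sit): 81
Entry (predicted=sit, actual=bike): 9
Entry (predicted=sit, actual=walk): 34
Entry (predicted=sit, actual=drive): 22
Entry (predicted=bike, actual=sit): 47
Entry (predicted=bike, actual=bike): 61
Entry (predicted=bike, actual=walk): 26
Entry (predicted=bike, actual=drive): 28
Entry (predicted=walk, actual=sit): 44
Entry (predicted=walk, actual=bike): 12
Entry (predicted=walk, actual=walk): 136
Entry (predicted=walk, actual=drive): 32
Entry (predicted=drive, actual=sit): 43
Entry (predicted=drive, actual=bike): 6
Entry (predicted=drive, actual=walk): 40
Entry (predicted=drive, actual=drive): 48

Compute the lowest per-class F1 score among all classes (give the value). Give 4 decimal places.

Per-class F1 score (2·TP/(2·TP+FP+FN)):
  sit: TP=81, FP=9+34+22=65, FN=47+44+43=134 → 162/361 = 0.44875
  bike: TP=61, FP=47+26+28=101, FN=9+12+6=27 → 122/250 = 0.48800
  walk: TP=136, FP=44+12+32=88, FN=34+26+40=100 → 272/460 = 0.59130
  drive: TP=48, FP=43+6+40=89, FN=22+28+32=82 → 96/267 = 0.35955
Lowest is class 'drive' with F1 score = 0.3596.

0.3596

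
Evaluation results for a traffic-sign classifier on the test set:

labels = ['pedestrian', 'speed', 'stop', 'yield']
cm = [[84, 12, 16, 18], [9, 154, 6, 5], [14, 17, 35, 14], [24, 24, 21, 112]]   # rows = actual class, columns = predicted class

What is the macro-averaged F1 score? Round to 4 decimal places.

0.6435

Per-class F1 score (2·TP/(2·TP+FP+FN)):
  pedestrian: TP=84, FP=9+14+24=47, FN=12+16+18=46 → 168/261 = 0.64368
  speed: TP=154, FP=12+17+24=53, FN=9+6+5=20 → 308/381 = 0.80840
  stop: TP=35, FP=16+6+21=43, FN=14+17+14=45 → 70/158 = 0.44304
  yield: TP=112, FP=18+5+14=37, FN=24+24+21=69 → 224/330 = 0.67879
Macro-F1 score = mean = (0.64368 + 0.80840 + 0.44304 + 0.67879) / 4 = 0.6435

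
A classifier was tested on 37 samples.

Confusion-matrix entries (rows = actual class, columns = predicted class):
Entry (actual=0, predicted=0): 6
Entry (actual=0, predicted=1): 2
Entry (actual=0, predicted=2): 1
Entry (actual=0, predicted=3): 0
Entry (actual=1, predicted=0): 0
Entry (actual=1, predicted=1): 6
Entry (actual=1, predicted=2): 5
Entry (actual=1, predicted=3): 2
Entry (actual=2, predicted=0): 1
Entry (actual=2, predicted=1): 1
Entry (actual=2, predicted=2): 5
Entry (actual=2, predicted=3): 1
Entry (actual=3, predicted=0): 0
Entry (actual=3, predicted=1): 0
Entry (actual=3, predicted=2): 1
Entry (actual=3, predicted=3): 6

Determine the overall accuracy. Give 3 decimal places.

0.622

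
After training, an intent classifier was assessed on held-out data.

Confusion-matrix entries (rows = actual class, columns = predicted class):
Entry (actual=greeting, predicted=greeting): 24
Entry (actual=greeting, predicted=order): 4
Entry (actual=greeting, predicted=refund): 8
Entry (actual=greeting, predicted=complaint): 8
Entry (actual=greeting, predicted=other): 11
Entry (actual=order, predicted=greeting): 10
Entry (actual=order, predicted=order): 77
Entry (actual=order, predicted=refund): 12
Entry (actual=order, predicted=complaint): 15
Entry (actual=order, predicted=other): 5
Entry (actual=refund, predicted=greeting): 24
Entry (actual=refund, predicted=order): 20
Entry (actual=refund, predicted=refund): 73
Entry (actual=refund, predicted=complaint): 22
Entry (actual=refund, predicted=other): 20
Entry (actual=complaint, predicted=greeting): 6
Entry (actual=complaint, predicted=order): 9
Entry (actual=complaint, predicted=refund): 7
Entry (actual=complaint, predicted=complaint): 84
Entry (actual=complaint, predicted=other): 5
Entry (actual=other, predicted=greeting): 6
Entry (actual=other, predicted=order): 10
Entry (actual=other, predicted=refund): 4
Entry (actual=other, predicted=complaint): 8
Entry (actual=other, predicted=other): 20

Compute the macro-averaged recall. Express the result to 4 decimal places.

0.5432

Per-class recall (TP/(TP+FN)):
  greeting: TP=24, FN=4+8+8+11=31 → 24/55 = 0.43636
  order: TP=77, FN=10+12+15+5=42 → 77/119 = 0.64706
  refund: TP=73, FN=24+20+22+20=86 → 73/159 = 0.45912
  complaint: TP=84, FN=6+9+7+5=27 → 84/111 = 0.75676
  other: TP=20, FN=6+10+4+8=28 → 20/48 = 0.41667
Macro-recall = mean = (0.43636 + 0.64706 + 0.45912 + 0.75676 + 0.41667) / 5 = 0.5432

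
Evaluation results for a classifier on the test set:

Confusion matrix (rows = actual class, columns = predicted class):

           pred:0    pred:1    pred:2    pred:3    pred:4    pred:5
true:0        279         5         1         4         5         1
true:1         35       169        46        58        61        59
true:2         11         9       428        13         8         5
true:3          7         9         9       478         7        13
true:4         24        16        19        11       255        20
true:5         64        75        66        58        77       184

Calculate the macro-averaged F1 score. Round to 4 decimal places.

Per-class F1 score (2·TP/(2·TP+FP+FN)):
  0: TP=279, FP=35+11+7+24+64=141, FN=5+1+4+5+1=16 → 558/715 = 0.78042
  1: TP=169, FP=5+9+9+16+75=114, FN=35+46+58+61+59=259 → 338/711 = 0.47539
  2: TP=428, FP=1+46+9+19+66=141, FN=11+9+13+8+5=46 → 856/1043 = 0.82071
  3: TP=478, FP=4+58+13+11+58=144, FN=7+9+9+7+13=45 → 956/1145 = 0.83493
  4: TP=255, FP=5+61+8+7+77=158, FN=24+16+19+11+20=90 → 510/758 = 0.67282
  5: TP=184, FP=1+59+5+13+20=98, FN=64+75+66+58+77=340 → 368/806 = 0.45658
Macro-F1 score = mean = (0.78042 + 0.47539 + 0.82071 + 0.83493 + 0.67282 + 0.45658) / 6 = 0.6735

0.6735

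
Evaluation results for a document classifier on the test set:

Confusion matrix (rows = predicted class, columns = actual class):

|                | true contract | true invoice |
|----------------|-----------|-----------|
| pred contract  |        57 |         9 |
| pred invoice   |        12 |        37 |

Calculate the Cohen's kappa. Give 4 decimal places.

Observed agreement pₒ = trace/N = 94/115 = 0.81739
Expected agreement pₑ = Σ (rowᵢ·colᵢ)/N² = (69·66 + 46·49)/115² = 0.51478
κ = (pₒ − pₑ)/(1 − pₑ) = (0.81739 − 0.51478)/(1 − 0.51478) = 0.6237

0.6237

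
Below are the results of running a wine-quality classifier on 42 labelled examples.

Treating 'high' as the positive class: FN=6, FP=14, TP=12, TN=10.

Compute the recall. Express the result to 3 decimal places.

0.667

Recall = TP/(TP+FN) = 12/(12+6) = 12/18 = 0.667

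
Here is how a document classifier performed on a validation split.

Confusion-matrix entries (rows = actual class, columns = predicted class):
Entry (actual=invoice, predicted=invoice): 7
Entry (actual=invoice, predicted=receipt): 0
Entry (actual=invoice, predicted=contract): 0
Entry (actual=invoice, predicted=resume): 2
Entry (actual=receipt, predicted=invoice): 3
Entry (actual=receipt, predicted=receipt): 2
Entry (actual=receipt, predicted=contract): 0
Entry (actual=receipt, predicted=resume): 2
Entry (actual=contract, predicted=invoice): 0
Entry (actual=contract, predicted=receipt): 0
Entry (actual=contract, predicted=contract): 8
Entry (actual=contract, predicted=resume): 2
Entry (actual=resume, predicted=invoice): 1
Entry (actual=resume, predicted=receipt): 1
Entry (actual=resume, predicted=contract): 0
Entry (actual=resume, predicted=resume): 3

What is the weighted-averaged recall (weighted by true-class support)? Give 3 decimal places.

Per-class recall (TP/(TP+FN)):
  invoice: TP=7, FN=0+0+2=2 → 7/9 = 0.7778
  receipt: TP=2, FN=3+0+2=5 → 2/7 = 0.2857
  contract: TP=8, FN=0+0+2=2 → 8/10 = 0.8000
  resume: TP=3, FN=1+1+0=2 → 3/5 = 0.6000
Weighted-recall = Σ (supportᵢ/N)·recallᵢ with N=31: (9/31)·0.7778 + (7/31)·0.2857 + (10/31)·0.8000 + (5/31)·0.6000 = 0.645

0.645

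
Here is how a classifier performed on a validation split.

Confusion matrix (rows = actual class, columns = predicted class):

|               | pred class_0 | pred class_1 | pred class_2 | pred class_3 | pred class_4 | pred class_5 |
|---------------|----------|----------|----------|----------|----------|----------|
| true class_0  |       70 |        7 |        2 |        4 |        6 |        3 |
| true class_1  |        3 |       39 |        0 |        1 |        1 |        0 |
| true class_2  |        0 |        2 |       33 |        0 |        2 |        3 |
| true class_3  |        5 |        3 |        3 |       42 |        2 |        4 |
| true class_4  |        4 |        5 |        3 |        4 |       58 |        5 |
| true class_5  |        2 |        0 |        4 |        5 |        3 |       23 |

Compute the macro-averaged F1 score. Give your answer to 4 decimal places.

Per-class F1 score (2·TP/(2·TP+FP+FN)):
  class_0: TP=70, FP=3+0+5+4+2=14, FN=7+2+4+6+3=22 → 140/176 = 0.79545
  class_1: TP=39, FP=7+2+3+5+0=17, FN=3+0+1+1+0=5 → 78/100 = 0.78000
  class_2: TP=33, FP=2+0+3+3+4=12, FN=0+2+0+2+3=7 → 66/85 = 0.77647
  class_3: TP=42, FP=4+1+0+4+5=14, FN=5+3+3+2+4=17 → 84/115 = 0.73043
  class_4: TP=58, FP=6+1+2+2+3=14, FN=4+5+3+4+5=21 → 116/151 = 0.76821
  class_5: TP=23, FP=3+0+3+4+5=15, FN=2+0+4+5+3=14 → 46/75 = 0.61333
Macro-F1 score = mean = (0.79545 + 0.78000 + 0.77647 + 0.73043 + 0.76821 + 0.61333) / 6 = 0.7440

0.7440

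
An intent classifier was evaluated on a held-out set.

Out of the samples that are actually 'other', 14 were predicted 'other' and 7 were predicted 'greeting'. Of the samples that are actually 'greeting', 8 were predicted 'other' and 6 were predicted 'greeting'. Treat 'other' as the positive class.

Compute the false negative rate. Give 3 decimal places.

0.333

FNR = FN/(FN+TP) = 7/(7+14) = 0.333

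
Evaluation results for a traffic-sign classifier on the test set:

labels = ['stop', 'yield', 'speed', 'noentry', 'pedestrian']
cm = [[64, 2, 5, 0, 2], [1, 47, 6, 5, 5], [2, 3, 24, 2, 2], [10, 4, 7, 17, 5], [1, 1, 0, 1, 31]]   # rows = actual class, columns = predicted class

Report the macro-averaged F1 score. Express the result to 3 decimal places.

0.710

Per-class F1 score (2·TP/(2·TP+FP+FN)):
  stop: TP=64, FP=1+2+10+1=14, FN=2+5+0+2=9 → 128/151 = 0.8477
  yield: TP=47, FP=2+3+4+1=10, FN=1+6+5+5=17 → 94/121 = 0.7769
  speed: TP=24, FP=5+6+7+0=18, FN=2+3+2+2=9 → 48/75 = 0.6400
  noentry: TP=17, FP=0+5+2+1=8, FN=10+4+7+5=26 → 34/68 = 0.5000
  pedestrian: TP=31, FP=2+5+2+5=14, FN=1+1+0+1=3 → 62/79 = 0.7848
Macro-F1 score = mean = (0.8477 + 0.7769 + 0.6400 + 0.5000 + 0.7848) / 5 = 0.710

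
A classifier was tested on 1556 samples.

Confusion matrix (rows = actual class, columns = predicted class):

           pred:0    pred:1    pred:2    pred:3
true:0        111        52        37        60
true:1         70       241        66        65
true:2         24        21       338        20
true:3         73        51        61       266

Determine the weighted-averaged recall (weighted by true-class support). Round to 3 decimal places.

Per-class recall (TP/(TP+FN)):
  0: TP=111, FN=52+37+60=149 → 111/260 = 0.4269
  1: TP=241, FN=70+66+65=201 → 241/442 = 0.5452
  2: TP=338, FN=24+21+20=65 → 338/403 = 0.8387
  3: TP=266, FN=73+51+61=185 → 266/451 = 0.5898
Weighted-recall = Σ (supportᵢ/N)·recallᵢ with N=1556: (260/1556)·0.4269 + (442/1556)·0.5452 + (403/1556)·0.8387 + (451/1556)·0.5898 = 0.614

0.614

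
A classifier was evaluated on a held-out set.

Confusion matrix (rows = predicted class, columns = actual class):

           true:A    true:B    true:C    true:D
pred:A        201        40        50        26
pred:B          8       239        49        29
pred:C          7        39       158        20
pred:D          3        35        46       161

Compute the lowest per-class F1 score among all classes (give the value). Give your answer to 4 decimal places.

Per-class F1 score (2·TP/(2·TP+FP+FN)):
  A: TP=201, FP=40+50+26=116, FN=8+7+3=18 → 402/536 = 0.75000
  B: TP=239, FP=8+49+29=86, FN=40+39+35=114 → 478/678 = 0.70501
  C: TP=158, FP=7+39+20=66, FN=50+49+46=145 → 316/527 = 0.59962
  D: TP=161, FP=3+35+46=84, FN=26+29+20=75 → 322/481 = 0.66944
Lowest is class 'C' with F1 score = 0.5996.

0.5996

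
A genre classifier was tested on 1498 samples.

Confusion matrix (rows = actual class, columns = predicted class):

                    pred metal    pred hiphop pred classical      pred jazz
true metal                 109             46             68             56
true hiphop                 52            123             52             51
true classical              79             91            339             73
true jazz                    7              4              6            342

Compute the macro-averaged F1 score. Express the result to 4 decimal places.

Per-class F1 score (2·TP/(2·TP+FP+FN)):
  metal: TP=109, FP=52+79+7=138, FN=46+68+56=170 → 218/526 = 0.41445
  hiphop: TP=123, FP=46+91+4=141, FN=52+52+51=155 → 246/542 = 0.45387
  classical: TP=339, FP=68+52+6=126, FN=79+91+73=243 → 678/1047 = 0.64756
  jazz: TP=342, FP=56+51+73=180, FN=7+4+6=17 → 684/881 = 0.77639
Macro-F1 score = mean = (0.41445 + 0.45387 + 0.64756 + 0.77639) / 4 = 0.5731

0.5731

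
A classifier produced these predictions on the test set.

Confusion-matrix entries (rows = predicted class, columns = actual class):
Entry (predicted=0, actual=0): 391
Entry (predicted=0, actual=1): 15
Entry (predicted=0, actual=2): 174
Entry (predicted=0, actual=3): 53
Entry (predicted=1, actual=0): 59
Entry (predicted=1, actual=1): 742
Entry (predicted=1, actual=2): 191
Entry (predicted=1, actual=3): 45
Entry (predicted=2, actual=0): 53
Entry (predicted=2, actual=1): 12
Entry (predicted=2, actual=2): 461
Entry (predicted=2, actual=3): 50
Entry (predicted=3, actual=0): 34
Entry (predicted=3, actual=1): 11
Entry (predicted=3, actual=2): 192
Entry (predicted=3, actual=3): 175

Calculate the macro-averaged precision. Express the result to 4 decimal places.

Per-class precision (TP/(TP+FP)):
  0: TP=391, FP=15+174+53=242 → 391/633 = 0.61769
  1: TP=742, FP=59+191+45=295 → 742/1037 = 0.71553
  2: TP=461, FP=53+12+50=115 → 461/576 = 0.80035
  3: TP=175, FP=34+11+192=237 → 175/412 = 0.42476
Macro-precision = mean = (0.61769 + 0.71553 + 0.80035 + 0.42476) / 4 = 0.6396

0.6396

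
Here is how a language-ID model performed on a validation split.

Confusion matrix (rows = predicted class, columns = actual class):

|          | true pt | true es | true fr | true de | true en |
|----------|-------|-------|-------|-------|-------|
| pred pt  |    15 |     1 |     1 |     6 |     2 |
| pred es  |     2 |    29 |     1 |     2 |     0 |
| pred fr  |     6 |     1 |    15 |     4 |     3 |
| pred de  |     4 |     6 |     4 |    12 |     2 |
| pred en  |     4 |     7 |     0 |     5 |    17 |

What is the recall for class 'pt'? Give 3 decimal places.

0.484

recall = TP/(TP+FN).
pt: TP=15, FN=2+6+4+4=16 → 15/31 = 0.4839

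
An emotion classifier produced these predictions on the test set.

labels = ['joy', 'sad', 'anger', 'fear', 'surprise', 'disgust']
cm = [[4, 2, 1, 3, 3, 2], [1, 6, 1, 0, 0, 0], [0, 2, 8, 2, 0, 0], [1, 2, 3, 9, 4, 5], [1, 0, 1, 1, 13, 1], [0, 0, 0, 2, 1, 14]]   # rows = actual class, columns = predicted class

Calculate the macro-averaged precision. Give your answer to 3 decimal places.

0.571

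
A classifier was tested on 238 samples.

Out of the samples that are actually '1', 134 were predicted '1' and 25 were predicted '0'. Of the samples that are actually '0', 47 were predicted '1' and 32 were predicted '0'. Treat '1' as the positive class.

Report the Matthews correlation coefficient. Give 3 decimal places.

0.273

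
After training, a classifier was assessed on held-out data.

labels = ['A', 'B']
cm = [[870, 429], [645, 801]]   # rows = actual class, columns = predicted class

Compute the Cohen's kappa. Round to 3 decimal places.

Observed agreement pₒ = trace/N = 1671/2745 = 0.6087
Expected agreement pₑ = Σ (rowᵢ·colᵢ)/N² = (1299·1515 + 1446·1230)/2745² = 0.4972
κ = (pₒ − pₑ)/(1 − pₑ) = (0.6087 − 0.4972)/(1 − 0.4972) = 0.222

0.222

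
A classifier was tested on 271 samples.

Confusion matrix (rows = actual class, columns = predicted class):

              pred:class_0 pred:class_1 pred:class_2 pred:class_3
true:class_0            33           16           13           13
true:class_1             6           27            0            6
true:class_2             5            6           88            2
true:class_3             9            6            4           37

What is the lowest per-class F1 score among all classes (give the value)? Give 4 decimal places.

Per-class F1 score (2·TP/(2·TP+FP+FN)):
  class_0: TP=33, FP=6+5+9=20, FN=16+13+13=42 → 66/128 = 0.51563
  class_1: TP=27, FP=16+6+6=28, FN=6+0+6=12 → 54/94 = 0.57447
  class_2: TP=88, FP=13+0+4=17, FN=5+6+2=13 → 176/206 = 0.85437
  class_3: TP=37, FP=13+6+2=21, FN=9+6+4=19 → 74/114 = 0.64912
Lowest is class 'class_0' with F1 score = 0.5156.

0.5156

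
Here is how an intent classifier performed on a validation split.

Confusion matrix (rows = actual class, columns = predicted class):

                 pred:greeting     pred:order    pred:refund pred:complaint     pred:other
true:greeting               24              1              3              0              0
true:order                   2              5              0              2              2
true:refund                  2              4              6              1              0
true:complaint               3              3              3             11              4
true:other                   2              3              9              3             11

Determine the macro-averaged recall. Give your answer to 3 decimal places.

0.525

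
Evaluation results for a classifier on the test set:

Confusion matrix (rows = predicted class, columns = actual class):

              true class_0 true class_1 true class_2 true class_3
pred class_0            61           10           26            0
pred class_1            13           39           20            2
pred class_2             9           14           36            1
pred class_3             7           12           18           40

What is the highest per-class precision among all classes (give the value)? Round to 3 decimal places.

0.629

Per-class precision (TP/(TP+FP)):
  class_0: TP=61, FP=10+26+0=36 → 61/97 = 0.6289
  class_1: TP=39, FP=13+20+2=35 → 39/74 = 0.5270
  class_2: TP=36, FP=9+14+1=24 → 36/60 = 0.6000
  class_3: TP=40, FP=7+12+18=37 → 40/77 = 0.5195
Highest is class 'class_0' with precision = 0.629.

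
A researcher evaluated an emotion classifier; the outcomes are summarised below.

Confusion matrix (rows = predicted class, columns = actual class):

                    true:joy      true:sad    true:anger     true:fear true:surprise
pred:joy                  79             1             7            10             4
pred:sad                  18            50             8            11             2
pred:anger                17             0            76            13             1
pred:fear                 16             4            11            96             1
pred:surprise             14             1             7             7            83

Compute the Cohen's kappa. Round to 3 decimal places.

0.642

Observed agreement pₒ = trace/N = 384/537 = 0.7151
Expected agreement pₑ = Σ (rowᵢ·colᵢ)/N² = (144·101 + 56·89 + 109·107 + 137·128 + 91·112)/537² = 0.2043
κ = (pₒ − pₑ)/(1 − pₑ) = (0.7151 − 0.2043)/(1 − 0.2043) = 0.642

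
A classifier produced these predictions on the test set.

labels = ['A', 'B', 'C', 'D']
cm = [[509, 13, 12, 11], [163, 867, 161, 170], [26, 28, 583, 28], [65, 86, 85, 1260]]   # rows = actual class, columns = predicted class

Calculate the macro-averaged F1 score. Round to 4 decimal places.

Per-class F1 score (2·TP/(2·TP+FP+FN)):
  A: TP=509, FP=163+26+65=254, FN=13+12+11=36 → 1018/1308 = 0.77829
  B: TP=867, FP=13+28+86=127, FN=163+161+170=494 → 1734/2355 = 0.73631
  C: TP=583, FP=12+161+85=258, FN=26+28+28=82 → 1166/1506 = 0.77424
  D: TP=1260, FP=11+170+28=209, FN=65+86+85=236 → 2520/2965 = 0.84992
Macro-F1 score = mean = (0.77829 + 0.73631 + 0.77424 + 0.84992) / 4 = 0.7847

0.7847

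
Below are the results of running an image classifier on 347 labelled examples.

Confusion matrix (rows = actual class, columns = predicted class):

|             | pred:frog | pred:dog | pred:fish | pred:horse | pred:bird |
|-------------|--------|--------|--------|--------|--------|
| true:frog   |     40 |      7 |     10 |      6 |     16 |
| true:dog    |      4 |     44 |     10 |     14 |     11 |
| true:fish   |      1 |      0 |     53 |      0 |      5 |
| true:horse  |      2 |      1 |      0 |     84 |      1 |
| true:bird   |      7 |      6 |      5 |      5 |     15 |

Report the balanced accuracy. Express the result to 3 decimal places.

0.657

Balanced accuracy = mean of per-class recall.
  frog: recall = 40/79 = 0.5063
  dog: recall = 44/83 = 0.5301
  fish: recall = 53/59 = 0.8983
  horse: recall = 84/88 = 0.9545
  bird: recall = 15/38 = 0.3947
Mean = (0.5063 + 0.5301 + 0.8983 + 0.9545 + 0.3947) / 5 = 0.657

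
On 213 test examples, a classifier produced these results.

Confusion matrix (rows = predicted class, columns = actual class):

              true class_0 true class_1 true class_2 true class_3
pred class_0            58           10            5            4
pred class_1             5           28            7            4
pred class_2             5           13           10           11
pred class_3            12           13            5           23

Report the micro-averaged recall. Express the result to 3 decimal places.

Micro-averaging pools counts across classes: ΣTP=119, ΣFP=94, ΣFN=94.
Micro-recall = TP/(TP+FN) on pooled counts = 0.559 (equals overall accuracy in single-label multiclass).

0.559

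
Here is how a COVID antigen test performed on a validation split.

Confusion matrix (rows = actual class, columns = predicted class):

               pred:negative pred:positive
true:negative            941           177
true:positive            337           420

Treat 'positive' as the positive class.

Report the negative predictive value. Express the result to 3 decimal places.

NPV = TN/(TN+FN) = 941/(941+337) = 0.736

0.736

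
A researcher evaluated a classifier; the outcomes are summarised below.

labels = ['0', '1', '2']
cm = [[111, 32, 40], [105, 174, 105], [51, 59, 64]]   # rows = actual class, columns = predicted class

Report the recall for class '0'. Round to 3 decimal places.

0.607

Take TP from the diagonal, FP from the rest of the '0' prediction marginal, FN from the rest of the '0' actual marginal.
recall = TP/(TP+FN).
0: TP=111, FN=32+40=72 → 111/183 = 0.6066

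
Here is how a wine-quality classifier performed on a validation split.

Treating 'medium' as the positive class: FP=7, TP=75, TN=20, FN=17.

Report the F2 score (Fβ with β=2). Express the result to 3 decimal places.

0.833

Fβ = (1+β²)·TP / ((1+β²)·TP + β²·FN + FP), with β²=4
= 5·75 / (5·75 + 4·17 + 7) = 0.833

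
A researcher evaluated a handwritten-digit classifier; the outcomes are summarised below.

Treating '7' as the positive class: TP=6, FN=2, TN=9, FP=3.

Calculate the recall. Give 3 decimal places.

0.750

Recall = TP/(TP+FN) = 6/(6+2) = 6/8 = 0.750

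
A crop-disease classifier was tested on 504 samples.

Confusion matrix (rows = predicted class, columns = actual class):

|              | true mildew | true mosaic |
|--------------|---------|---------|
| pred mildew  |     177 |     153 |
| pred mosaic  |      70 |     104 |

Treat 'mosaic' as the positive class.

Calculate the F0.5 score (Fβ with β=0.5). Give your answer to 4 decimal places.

Fβ = (1+β²)·TP / ((1+β²)·TP + β²·FN + FP), with β²=1/4
= 1.25·104 / (1.25·104 + 0.25·153 + 70) = 0.5456

0.5456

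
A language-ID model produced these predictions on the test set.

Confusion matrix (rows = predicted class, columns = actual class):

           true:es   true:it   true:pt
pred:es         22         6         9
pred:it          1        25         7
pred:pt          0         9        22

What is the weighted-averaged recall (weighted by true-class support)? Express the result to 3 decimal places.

0.683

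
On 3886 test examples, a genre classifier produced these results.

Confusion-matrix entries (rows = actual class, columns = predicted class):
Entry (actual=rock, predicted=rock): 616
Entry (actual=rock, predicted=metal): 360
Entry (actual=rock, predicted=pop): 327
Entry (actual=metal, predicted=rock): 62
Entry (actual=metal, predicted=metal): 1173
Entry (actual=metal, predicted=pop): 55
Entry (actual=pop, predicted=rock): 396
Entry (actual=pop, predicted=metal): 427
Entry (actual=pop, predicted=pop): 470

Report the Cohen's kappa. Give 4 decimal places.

0.3722

Observed agreement pₒ = trace/N = 2259/3886 = 0.58132
Expected agreement pₑ = Σ (rowᵢ·colᵢ)/N² = (1303·1074 + 1290·1960 + 1293·852)/3886² = 0.33305
κ = (pₒ − pₑ)/(1 − pₑ) = (0.58132 − 0.33305)/(1 − 0.33305) = 0.3722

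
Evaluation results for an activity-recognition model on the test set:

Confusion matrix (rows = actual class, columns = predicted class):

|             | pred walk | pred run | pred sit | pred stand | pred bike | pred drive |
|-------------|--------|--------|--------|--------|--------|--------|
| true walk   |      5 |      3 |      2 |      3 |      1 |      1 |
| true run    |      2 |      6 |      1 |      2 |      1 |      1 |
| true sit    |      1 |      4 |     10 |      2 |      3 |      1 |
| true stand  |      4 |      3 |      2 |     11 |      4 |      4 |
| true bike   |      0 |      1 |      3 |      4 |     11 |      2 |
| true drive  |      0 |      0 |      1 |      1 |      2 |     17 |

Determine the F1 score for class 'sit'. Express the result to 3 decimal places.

One-vs-rest for 'sit': TP = diagonal; FP = other classes predicted 'sit'; FN = 'sit' predicted as other.
F1 score = 2·TP/(2·TP+FP+FN).
sit: TP=10, FP=2+1+2+3+1=9, FN=1+4+2+3+1=11 → 20/40 = 0.5000

0.500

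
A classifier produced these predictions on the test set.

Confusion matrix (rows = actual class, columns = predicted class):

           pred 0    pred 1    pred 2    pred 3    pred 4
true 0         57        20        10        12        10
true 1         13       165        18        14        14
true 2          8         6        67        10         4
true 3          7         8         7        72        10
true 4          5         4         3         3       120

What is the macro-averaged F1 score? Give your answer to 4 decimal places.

Per-class F1 score (2·TP/(2·TP+FP+FN)):
  0: TP=57, FP=13+8+7+5=33, FN=20+10+12+10=52 → 114/199 = 0.57286
  1: TP=165, FP=20+6+8+4=38, FN=13+18+14+14=59 → 330/427 = 0.77283
  2: TP=67, FP=10+18+7+3=38, FN=8+6+10+4=28 → 134/200 = 0.67000
  3: TP=72, FP=12+14+10+3=39, FN=7+8+7+10=32 → 144/215 = 0.66977
  4: TP=120, FP=10+14+4+10=38, FN=5+4+3+3=15 → 240/293 = 0.81911
Macro-F1 score = mean = (0.57286 + 0.77283 + 0.67000 + 0.66977 + 0.81911) / 5 = 0.7009

0.7009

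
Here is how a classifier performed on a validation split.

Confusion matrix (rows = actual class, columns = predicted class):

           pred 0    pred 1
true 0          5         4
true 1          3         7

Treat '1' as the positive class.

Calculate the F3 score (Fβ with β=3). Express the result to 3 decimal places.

0.693

Fβ = (1+β²)·TP / ((1+β²)·TP + β²·FN + FP), with β²=9
= 10·7 / (10·7 + 9·3 + 4) = 0.693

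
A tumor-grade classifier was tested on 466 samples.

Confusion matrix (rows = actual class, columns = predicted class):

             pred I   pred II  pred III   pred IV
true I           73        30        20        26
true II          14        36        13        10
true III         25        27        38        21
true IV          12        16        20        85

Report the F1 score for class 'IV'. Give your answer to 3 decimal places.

0.618

Treat 'IV' as positive and all other classes as negative.
F1 score = 2·TP/(2·TP+FP+FN).
IV: TP=85, FP=26+10+21=57, FN=12+16+20=48 → 170/275 = 0.6182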